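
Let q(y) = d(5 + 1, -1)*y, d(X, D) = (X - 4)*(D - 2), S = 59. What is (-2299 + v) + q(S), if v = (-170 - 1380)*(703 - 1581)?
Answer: 1358247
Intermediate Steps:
d(X, D) = (-4 + X)*(-2 + D)
v = 1360900 (v = -1550*(-878) = 1360900)
q(y) = -6*y (q(y) = (8 - 4*(-1) - 2*(5 + 1) - (5 + 1))*y = (8 + 4 - 2*6 - 1*6)*y = (8 + 4 - 12 - 6)*y = -6*y)
(-2299 + v) + q(S) = (-2299 + 1360900) - 6*59 = 1358601 - 354 = 1358247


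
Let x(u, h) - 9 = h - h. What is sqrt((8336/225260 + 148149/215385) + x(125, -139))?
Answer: sqrt(254354252822555410)/161725417 ≈ 3.1185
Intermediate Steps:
x(u, h) = 9 (x(u, h) = 9 + (h - h) = 9 + 0 = 9)
sqrt((8336/225260 + 148149/215385) + x(125, -139)) = sqrt((8336/225260 + 148149/215385) + 9) = sqrt((8336*(1/225260) + 148149*(1/215385)) + 9) = sqrt((2084/56315 + 49383/71795) + 9) = sqrt(117224977/161725417 + 9) = sqrt(1572753730/161725417) = sqrt(254354252822555410)/161725417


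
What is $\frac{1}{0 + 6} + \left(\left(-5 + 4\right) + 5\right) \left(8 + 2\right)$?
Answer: $\frac{241}{6} \approx 40.167$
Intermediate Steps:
$\frac{1}{0 + 6} + \left(\left(-5 + 4\right) + 5\right) \left(8 + 2\right) = \frac{1}{6} + \left(-1 + 5\right) 10 = \frac{1}{6} + 4 \cdot 10 = \frac{1}{6} + 40 = \frac{241}{6}$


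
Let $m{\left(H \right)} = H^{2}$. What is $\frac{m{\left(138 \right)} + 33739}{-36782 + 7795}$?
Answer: $- \frac{52783}{28987} \approx -1.8209$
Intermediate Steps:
$\frac{m{\left(138 \right)} + 33739}{-36782 + 7795} = \frac{138^{2} + 33739}{-36782 + 7795} = \frac{19044 + 33739}{-28987} = 52783 \left(- \frac{1}{28987}\right) = - \frac{52783}{28987}$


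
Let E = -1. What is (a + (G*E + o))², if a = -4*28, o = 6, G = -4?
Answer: 10404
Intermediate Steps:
a = -112
(a + (G*E + o))² = (-112 + (-4*(-1) + 6))² = (-112 + (4 + 6))² = (-112 + 10)² = (-102)² = 10404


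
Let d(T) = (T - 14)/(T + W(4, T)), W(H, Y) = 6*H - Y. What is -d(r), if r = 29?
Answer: -5/8 ≈ -0.62500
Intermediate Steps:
W(H, Y) = -Y + 6*H
d(T) = -7/12 + T/24 (d(T) = (T - 14)/(T + (-T + 6*4)) = (-14 + T)/(T + (-T + 24)) = (-14 + T)/(T + (24 - T)) = (-14 + T)/24 = (-14 + T)*(1/24) = -7/12 + T/24)
-d(r) = -(-7/12 + (1/24)*29) = -(-7/12 + 29/24) = -1*5/8 = -5/8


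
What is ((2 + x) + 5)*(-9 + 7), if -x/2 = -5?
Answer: -34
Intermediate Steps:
x = 10 (x = -2*(-5) = 10)
((2 + x) + 5)*(-9 + 7) = ((2 + 10) + 5)*(-9 + 7) = (12 + 5)*(-2) = 17*(-2) = -34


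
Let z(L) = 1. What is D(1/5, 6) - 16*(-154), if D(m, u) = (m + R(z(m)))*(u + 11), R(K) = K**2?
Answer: 12422/5 ≈ 2484.4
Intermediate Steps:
D(m, u) = (1 + m)*(11 + u) (D(m, u) = (m + 1**2)*(u + 11) = (m + 1)*(11 + u) = (1 + m)*(11 + u))
D(1/5, 6) - 16*(-154) = (11 + 6 + 11/5 + 6/5) - 16*(-154) = (11 + 6 + 11*(1/5) + (1/5)*6) + 2464 = (11 + 6 + 11/5 + 6/5) + 2464 = 102/5 + 2464 = 12422/5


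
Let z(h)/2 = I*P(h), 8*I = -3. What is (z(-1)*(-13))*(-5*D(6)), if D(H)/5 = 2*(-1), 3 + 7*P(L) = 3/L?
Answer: -2925/7 ≈ -417.86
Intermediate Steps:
I = -3/8 (I = (⅛)*(-3) = -3/8 ≈ -0.37500)
P(L) = -3/7 + 3/(7*L) (P(L) = -3/7 + (3/L)/7 = -3/7 + 3/(7*L))
D(H) = -10 (D(H) = 5*(2*(-1)) = 5*(-2) = -10)
z(h) = -9*(1 - h)/(28*h) (z(h) = 2*(-9*(1 - h)/(56*h)) = -9*(1 - h)/(28*h))
(z(-1)*(-13))*(-5*D(6)) = (((9/28)*(-1 - 1)/(-1))*(-13))*(-5*(-10)) = (((9/28)*(-1)*(-2))*(-13))*50 = ((9/14)*(-13))*50 = -117/14*50 = -2925/7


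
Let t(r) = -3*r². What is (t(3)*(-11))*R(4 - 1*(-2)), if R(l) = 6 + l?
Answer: 3564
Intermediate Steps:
(t(3)*(-11))*R(4 - 1*(-2)) = (-3*3²*(-11))*(6 + (4 - 1*(-2))) = (-3*9*(-11))*(6 + (4 + 2)) = (-27*(-11))*(6 + 6) = 297*12 = 3564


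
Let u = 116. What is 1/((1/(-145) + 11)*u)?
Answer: 5/6376 ≈ 0.00078419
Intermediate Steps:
1/((1/(-145) + 11)*u) = 1/((1/(-145) + 11)*116) = 1/((-1/145 + 11)*116) = 1/((1594/145)*116) = 1/(6376/5) = 5/6376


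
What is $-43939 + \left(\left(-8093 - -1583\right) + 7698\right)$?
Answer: $-42751$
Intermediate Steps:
$-43939 + \left(\left(-8093 - -1583\right) + 7698\right) = -43939 + \left(\left(-8093 + \left(-6260 + 7843\right)\right) + 7698\right) = -43939 + \left(\left(-8093 + 1583\right) + 7698\right) = -43939 + \left(-6510 + 7698\right) = -43939 + 1188 = -42751$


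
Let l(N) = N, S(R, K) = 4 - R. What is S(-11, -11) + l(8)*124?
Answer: 1007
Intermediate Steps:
S(-11, -11) + l(8)*124 = (4 - 1*(-11)) + 8*124 = (4 + 11) + 992 = 15 + 992 = 1007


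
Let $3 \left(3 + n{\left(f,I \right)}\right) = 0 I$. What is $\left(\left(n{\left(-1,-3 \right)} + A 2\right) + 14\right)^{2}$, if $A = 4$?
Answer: $361$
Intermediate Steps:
$n{\left(f,I \right)} = -3$ ($n{\left(f,I \right)} = -3 + \frac{0 I}{3} = -3 + \frac{1}{3} \cdot 0 = -3 + 0 = -3$)
$\left(\left(n{\left(-1,-3 \right)} + A 2\right) + 14\right)^{2} = \left(\left(-3 + 4 \cdot 2\right) + 14\right)^{2} = \left(\left(-3 + 8\right) + 14\right)^{2} = \left(5 + 14\right)^{2} = 19^{2} = 361$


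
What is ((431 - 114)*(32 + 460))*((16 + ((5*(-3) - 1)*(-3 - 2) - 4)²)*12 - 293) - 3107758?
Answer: 10791316646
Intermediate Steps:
((431 - 114)*(32 + 460))*((16 + ((5*(-3) - 1)*(-3 - 2) - 4)²)*12 - 293) - 3107758 = (317*492)*((16 + ((-15 - 1)*(-5) - 4)²)*12 - 293) - 3107758 = 155964*((16 + (-16*(-5) - 4)²)*12 - 293) - 3107758 = 155964*((16 + (80 - 4)²)*12 - 293) - 3107758 = 155964*((16 + 76²)*12 - 293) - 3107758 = 155964*((16 + 5776)*12 - 293) - 3107758 = 155964*(5792*12 - 293) - 3107758 = 155964*(69504 - 293) - 3107758 = 155964*69211 - 3107758 = 10794424404 - 3107758 = 10791316646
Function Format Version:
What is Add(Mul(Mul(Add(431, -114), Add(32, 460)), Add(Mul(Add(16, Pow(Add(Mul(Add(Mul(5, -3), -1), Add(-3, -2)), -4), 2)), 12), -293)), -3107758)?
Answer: 10791316646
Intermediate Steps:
Add(Mul(Mul(Add(431, -114), Add(32, 460)), Add(Mul(Add(16, Pow(Add(Mul(Add(Mul(5, -3), -1), Add(-3, -2)), -4), 2)), 12), -293)), -3107758) = Add(Mul(Mul(317, 492), Add(Mul(Add(16, Pow(Add(Mul(Add(-15, -1), -5), -4), 2)), 12), -293)), -3107758) = Add(Mul(155964, Add(Mul(Add(16, Pow(Add(Mul(-16, -5), -4), 2)), 12), -293)), -3107758) = Add(Mul(155964, Add(Mul(Add(16, Pow(Add(80, -4), 2)), 12), -293)), -3107758) = Add(Mul(155964, Add(Mul(Add(16, Pow(76, 2)), 12), -293)), -3107758) = Add(Mul(155964, Add(Mul(Add(16, 5776), 12), -293)), -3107758) = Add(Mul(155964, Add(Mul(5792, 12), -293)), -3107758) = Add(Mul(155964, Add(69504, -293)), -3107758) = Add(Mul(155964, 69211), -3107758) = Add(10794424404, -3107758) = 10791316646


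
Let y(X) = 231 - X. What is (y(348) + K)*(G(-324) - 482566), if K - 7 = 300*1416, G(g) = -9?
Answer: -204944776750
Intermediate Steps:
K = 424807 (K = 7 + 300*1416 = 7 + 424800 = 424807)
(y(348) + K)*(G(-324) - 482566) = ((231 - 1*348) + 424807)*(-9 - 482566) = ((231 - 348) + 424807)*(-482575) = (-117 + 424807)*(-482575) = 424690*(-482575) = -204944776750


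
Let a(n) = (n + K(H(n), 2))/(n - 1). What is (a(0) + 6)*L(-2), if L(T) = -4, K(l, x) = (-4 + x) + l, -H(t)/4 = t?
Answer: -32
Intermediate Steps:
H(t) = -4*t
K(l, x) = -4 + l + x
a(n) = (-2 - 3*n)/(-1 + n) (a(n) = (n + (-4 - 4*n + 2))/(n - 1) = (n + (-2 - 4*n))/(-1 + n) = (-2 - 3*n)/(-1 + n))
(a(0) + 6)*L(-2) = ((-2 - 3*0)/(-1 + 0) + 6)*(-4) = ((-2 + 0)/(-1) + 6)*(-4) = (-1*(-2) + 6)*(-4) = (2 + 6)*(-4) = 8*(-4) = -32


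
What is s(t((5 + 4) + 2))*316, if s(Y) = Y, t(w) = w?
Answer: 3476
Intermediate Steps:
s(t((5 + 4) + 2))*316 = ((5 + 4) + 2)*316 = (9 + 2)*316 = 11*316 = 3476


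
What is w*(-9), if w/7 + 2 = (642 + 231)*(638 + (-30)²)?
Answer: -84588336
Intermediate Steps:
w = 9398704 (w = -14 + 7*((642 + 231)*(638 + (-30)²)) = -14 + 7*(873*(638 + 900)) = -14 + 7*(873*1538) = -14 + 7*1342674 = -14 + 9398718 = 9398704)
w*(-9) = 9398704*(-9) = -84588336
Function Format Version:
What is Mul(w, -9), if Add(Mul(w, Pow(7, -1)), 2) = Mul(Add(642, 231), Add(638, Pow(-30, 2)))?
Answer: -84588336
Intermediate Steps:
w = 9398704 (w = Add(-14, Mul(7, Mul(Add(642, 231), Add(638, Pow(-30, 2))))) = Add(-14, Mul(7, Mul(873, Add(638, 900)))) = Add(-14, Mul(7, Mul(873, 1538))) = Add(-14, Mul(7, 1342674)) = Add(-14, 9398718) = 9398704)
Mul(w, -9) = Mul(9398704, -9) = -84588336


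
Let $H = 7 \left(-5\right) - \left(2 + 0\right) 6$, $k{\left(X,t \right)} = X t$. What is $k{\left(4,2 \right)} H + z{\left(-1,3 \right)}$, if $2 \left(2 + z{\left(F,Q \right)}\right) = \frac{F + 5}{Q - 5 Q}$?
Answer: $- \frac{2269}{6} \approx -378.17$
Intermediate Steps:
$z{\left(F,Q \right)} = -2 - \frac{5 + F}{8 Q}$ ($z{\left(F,Q \right)} = -2 + \frac{\left(F + 5\right) \frac{1}{Q - 5 Q}}{2} = -2 + \frac{\left(5 + F\right) \frac{1}{\left(-4\right) Q}}{2} = -2 + \frac{\left(5 + F\right) \left(- \frac{1}{4 Q}\right)}{2} = -2 + \frac{\left(- \frac{1}{4}\right) \frac{1}{Q} \left(5 + F\right)}{2} = -2 - \frac{5 + F}{8 Q}$)
$H = -47$ ($H = -35 - 2 \cdot 6 = -35 - 12 = -47$)
$k{\left(4,2 \right)} H + z{\left(-1,3 \right)} = 4 \cdot 2 \left(-47\right) + \frac{-5 - -1 - 48}{8 \cdot 3} = 8 \left(-47\right) + \frac{1}{8} \cdot \frac{1}{3} \left(-5 + 1 - 48\right) = -376 + \frac{1}{8} \cdot \frac{1}{3} \left(-52\right) = -376 - \frac{13}{6} = - \frac{2269}{6}$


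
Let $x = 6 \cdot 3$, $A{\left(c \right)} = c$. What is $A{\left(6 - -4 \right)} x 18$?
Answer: $3240$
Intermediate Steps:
$x = 18$
$A{\left(6 - -4 \right)} x 18 = \left(6 - -4\right) 18 \cdot 18 = \left(6 + 4\right) 18 \cdot 18 = 10 \cdot 18 \cdot 18 = 180 \cdot 18 = 3240$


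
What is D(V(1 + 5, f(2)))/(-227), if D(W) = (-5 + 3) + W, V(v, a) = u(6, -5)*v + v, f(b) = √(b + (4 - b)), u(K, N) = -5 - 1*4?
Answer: 50/227 ≈ 0.22026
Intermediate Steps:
u(K, N) = -9 (u(K, N) = -5 - 4 = -9)
f(b) = 2 (f(b) = √4 = 2)
V(v, a) = -8*v (V(v, a) = -9*v + v = -8*v)
D(W) = -2 + W
D(V(1 + 5, f(2)))/(-227) = (-2 - 8*(1 + 5))/(-227) = (-2 - 8*6)*(-1/227) = (-2 - 48)*(-1/227) = -50*(-1/227) = 50/227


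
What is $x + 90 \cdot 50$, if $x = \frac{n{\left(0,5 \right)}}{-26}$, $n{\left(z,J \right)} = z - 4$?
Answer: $\frac{58502}{13} \approx 4500.2$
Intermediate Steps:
$n{\left(z,J \right)} = -4 + z$
$x = \frac{2}{13}$ ($x = \frac{-4 + 0}{-26} = \left(-4\right) \left(- \frac{1}{26}\right) = \frac{2}{13} \approx 0.15385$)
$x + 90 \cdot 50 = \frac{2}{13} + 90 \cdot 50 = \frac{2}{13} + 4500 = \frac{58502}{13}$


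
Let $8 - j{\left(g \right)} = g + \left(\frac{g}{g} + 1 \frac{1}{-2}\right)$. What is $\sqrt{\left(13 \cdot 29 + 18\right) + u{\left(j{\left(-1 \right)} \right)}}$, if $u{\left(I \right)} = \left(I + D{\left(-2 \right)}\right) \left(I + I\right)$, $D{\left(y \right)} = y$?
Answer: $\frac{\sqrt{2022}}{2} \approx 22.483$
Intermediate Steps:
$j{\left(g \right)} = \frac{15}{2} - g$ ($j{\left(g \right)} = 8 - \left(g + \left(\frac{g}{g} + 1 \frac{1}{-2}\right)\right) = 8 - \left(g + \left(1 + 1 \left(- \frac{1}{2}\right)\right)\right) = 8 - \left(g + \left(1 - \frac{1}{2}\right)\right) = 8 - \left(g + \frac{1}{2}\right) = 8 - \left(\frac{1}{2} + g\right) = \frac{15}{2} - g$)
$u{\left(I \right)} = 2 I \left(-2 + I\right)$ ($u{\left(I \right)} = \left(I - 2\right) \left(I + I\right) = \left(-2 + I\right) 2 I = 2 I \left(-2 + I\right)$)
$\sqrt{\left(13 \cdot 29 + 18\right) + u{\left(j{\left(-1 \right)} \right)}} = \sqrt{\left(13 \cdot 29 + 18\right) + 2 \left(\frac{15}{2} - -1\right) \left(-2 + \left(\frac{15}{2} - -1\right)\right)} = \sqrt{\left(377 + 18\right) + 2 \left(\frac{15}{2} + 1\right) \left(-2 + \left(\frac{15}{2} + 1\right)\right)} = \sqrt{395 + 2 \cdot \frac{17}{2} \left(-2 + \frac{17}{2}\right)} = \sqrt{395 + 2 \cdot \frac{17}{2} \cdot \frac{13}{2}} = \sqrt{395 + \frac{221}{2}} = \sqrt{\frac{1011}{2}} = \frac{\sqrt{2022}}{2}$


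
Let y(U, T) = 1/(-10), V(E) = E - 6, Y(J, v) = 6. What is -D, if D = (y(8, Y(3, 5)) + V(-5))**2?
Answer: -12321/100 ≈ -123.21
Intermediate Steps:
V(E) = -6 + E
y(U, T) = -1/10
D = 12321/100 (D = (-1/10 + (-6 - 5))**2 = (-1/10 - 11)**2 = (-111/10)**2 = 12321/100 ≈ 123.21)
-D = -1*12321/100 = -12321/100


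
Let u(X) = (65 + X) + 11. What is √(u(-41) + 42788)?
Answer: √42823 ≈ 206.94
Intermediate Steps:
u(X) = 76 + X
√(u(-41) + 42788) = √((76 - 41) + 42788) = √(35 + 42788) = √42823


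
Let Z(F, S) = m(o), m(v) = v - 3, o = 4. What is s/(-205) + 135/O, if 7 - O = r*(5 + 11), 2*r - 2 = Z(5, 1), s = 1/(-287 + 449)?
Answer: -4483367/564570 ≈ -7.9412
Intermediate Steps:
m(v) = -3 + v
Z(F, S) = 1 (Z(F, S) = -3 + 4 = 1)
s = 1/162 ≈ 0.0061728
r = 3/2 (r = 1 + (½)*1 = 1 + ½ = 3/2 ≈ 1.5000)
O = -17 (O = 7 - 3*(5 + 11)/2 = 7 - 3*16/2 = 7 - 1*24 = 7 - 24 = -17)
s/(-205) + 135/O = (1/162)/(-205) + 135/(-17) = (1/162)*(-1/205) + 135*(-1/17) = -1/33210 - 135/17 = -4483367/564570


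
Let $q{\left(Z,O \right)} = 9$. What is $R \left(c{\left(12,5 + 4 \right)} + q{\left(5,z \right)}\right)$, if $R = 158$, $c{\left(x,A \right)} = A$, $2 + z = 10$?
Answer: $2844$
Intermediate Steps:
$z = 8$ ($z = -2 + 10 = 8$)
$R \left(c{\left(12,5 + 4 \right)} + q{\left(5,z \right)}\right) = 158 \left(\left(5 + 4\right) + 9\right) = 158 \left(9 + 9\right) = 158 \cdot 18 = 2844$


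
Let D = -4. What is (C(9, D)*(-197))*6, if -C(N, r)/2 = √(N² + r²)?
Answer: 2364*√97 ≈ 23283.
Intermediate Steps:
C(N, r) = -2*√(N² + r²)
(C(9, D)*(-197))*6 = (-2*√(9² + (-4)²)*(-197))*6 = (-2*√(81 + 16)*(-197))*6 = (-2*√97*(-197))*6 = (394*√97)*6 = 2364*√97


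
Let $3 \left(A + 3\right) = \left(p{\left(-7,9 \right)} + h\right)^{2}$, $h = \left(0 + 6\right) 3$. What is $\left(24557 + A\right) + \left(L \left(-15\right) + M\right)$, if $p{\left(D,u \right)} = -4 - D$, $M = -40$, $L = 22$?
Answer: $24331$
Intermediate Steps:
$h = 18$ ($h = 6 \cdot 3 = 18$)
$A = 144$ ($A = -3 + \frac{\left(\left(-4 - -7\right) + 18\right)^{2}}{3} = -3 + \frac{\left(\left(-4 + 7\right) + 18\right)^{2}}{3} = -3 + \frac{\left(3 + 18\right)^{2}}{3} = -3 + \frac{21^{2}}{3} = -3 + \frac{1}{3} \cdot 441 = -3 + 147 = 144$)
$\left(24557 + A\right) + \left(L \left(-15\right) + M\right) = \left(24557 + 144\right) + \left(22 \left(-15\right) - 40\right) = 24701 - 370 = 24331$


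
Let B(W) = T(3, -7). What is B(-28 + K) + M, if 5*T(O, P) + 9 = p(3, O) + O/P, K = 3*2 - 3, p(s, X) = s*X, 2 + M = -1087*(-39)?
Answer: 1483682/35 ≈ 42391.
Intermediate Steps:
M = 42391 (M = -2 - 1087*(-39) = -2 + 42393 = 42391)
p(s, X) = X*s
K = 3 (K = 6 - 3 = 3)
T(O, P) = -9/5 + 3*O/5 + O/(5*P) (T(O, P) = -9/5 + (O*3 + O/P)/5 = -9/5 + (3*O + O/P)/5 = -9/5 + (3*O/5 + O/(5*P)) = -9/5 + 3*O/5 + O/(5*P))
B(W) = -3/35 (B(W) = (⅕)*(3 + 3*(-7)*(-3 + 3))/(-7) = (⅕)*(-⅐)*(3 + 3*(-7)*0) = (⅕)*(-⅐)*(3 + 0) = (⅕)*(-⅐)*3 = -3/35)
B(-28 + K) + M = -3/35 + 42391 = 1483682/35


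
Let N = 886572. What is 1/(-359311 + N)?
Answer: 1/527261 ≈ 1.8966e-6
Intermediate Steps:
1/(-359311 + N) = 1/(-359311 + 886572) = 1/527261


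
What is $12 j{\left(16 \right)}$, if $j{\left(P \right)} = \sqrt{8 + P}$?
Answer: $24 \sqrt{6} \approx 58.788$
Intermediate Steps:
$12 j{\left(16 \right)} = 12 \sqrt{8 + 16} = 12 \sqrt{24} = 12 \cdot 2 \sqrt{6} = 24 \sqrt{6}$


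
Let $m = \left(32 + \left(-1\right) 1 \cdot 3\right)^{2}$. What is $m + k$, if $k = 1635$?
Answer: $2476$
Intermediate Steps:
$m = 841$ ($m = \left(32 - 3\right)^{2} = 29^{2} = 841$)
$m + k = 841 + 1635 = 2476$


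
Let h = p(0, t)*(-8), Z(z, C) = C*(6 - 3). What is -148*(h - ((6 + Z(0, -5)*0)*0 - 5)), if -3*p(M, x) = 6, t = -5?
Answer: -3108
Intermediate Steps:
p(M, x) = -2 (p(M, x) = -⅓*6 = -2)
Z(z, C) = 3*C (Z(z, C) = C*3 = 3*C)
h = 16 (h = -2*(-8) = 16)
-148*(h - ((6 + Z(0, -5)*0)*0 - 5)) = -148*(16 - ((6 + (3*(-5))*0)*0 - 5)) = -148*(16 - ((6 - 15*0)*0 - 5)) = -148*(16 - ((6 + 0)*0 - 5)) = -148*(16 - (6*0 - 5)) = -148*(16 - (0 - 5)) = -148*(16 - 1*(-5)) = -148*(16 + 5) = -148*21 = -3108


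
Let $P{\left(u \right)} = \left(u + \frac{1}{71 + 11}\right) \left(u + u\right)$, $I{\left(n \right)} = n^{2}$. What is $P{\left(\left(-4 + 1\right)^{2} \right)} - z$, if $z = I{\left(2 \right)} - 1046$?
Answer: $\frac{49373}{41} \approx 1204.2$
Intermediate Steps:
$P{\left(u \right)} = 2 u \left(\frac{1}{82} + u\right)$ ($P{\left(u \right)} = \left(u + \frac{1}{82}\right) 2 u = \left(\frac{1}{82} + u\right) 2 u = 2 u \left(\frac{1}{82} + u\right)$)
$z = -1042$ ($z = 2^{2} - 1046 = 4 - 1046 = -1042$)
$P{\left(\left(-4 + 1\right)^{2} \right)} - z = \frac{\left(-4 + 1\right)^{2} \left(1 + 82 \left(-4 + 1\right)^{2}\right)}{41} - -1042 = \frac{\left(-3\right)^{2} \left(1 + 82 \left(-3\right)^{2}\right)}{41} + 1042 = \frac{1}{41} \cdot 9 \left(1 + 82 \cdot 9\right) + 1042 = \frac{1}{41} \cdot 9 \left(1 + 738\right) + 1042 = \frac{1}{41} \cdot 9 \cdot 739 + 1042 = \frac{6651}{41} + 1042 = \frac{49373}{41}$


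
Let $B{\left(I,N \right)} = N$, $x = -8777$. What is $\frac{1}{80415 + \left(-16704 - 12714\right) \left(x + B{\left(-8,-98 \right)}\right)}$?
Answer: $\frac{1}{261165165} \approx 3.829 \cdot 10^{-9}$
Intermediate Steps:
$\frac{1}{80415 + \left(-16704 - 12714\right) \left(x + B{\left(-8,-98 \right)}\right)} = \frac{1}{80415 + \left(-16704 - 12714\right) \left(-8777 - 98\right)} = \frac{1}{80415 - -261084750} = \frac{1}{80415 + 261084750} = \frac{1}{261165165}$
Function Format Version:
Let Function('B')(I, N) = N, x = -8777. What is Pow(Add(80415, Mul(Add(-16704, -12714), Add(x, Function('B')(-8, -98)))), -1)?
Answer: Rational(1, 261165165) ≈ 3.8290e-9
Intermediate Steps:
Pow(Add(80415, Mul(Add(-16704, -12714), Add(x, Function('B')(-8, -98)))), -1) = Pow(Add(80415, Mul(Add(-16704, -12714), Add(-8777, -98))), -1) = Pow(Add(80415, Mul(-29418, -8875)), -1) = Pow(Add(80415, 261084750), -1) = Pow(261165165, -1) = Rational(1, 261165165)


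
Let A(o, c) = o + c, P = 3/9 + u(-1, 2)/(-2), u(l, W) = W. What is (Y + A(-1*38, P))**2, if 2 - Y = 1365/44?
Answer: 79834225/17424 ≈ 4581.9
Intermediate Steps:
Y = -1277/44 (Y = 2 - 1365/44 = -1277/44 ≈ -29.023)
P = -2/3 (P = 3/9 + 2/(-2) = 3*(1/9) + 2*(-1/2) = 1/3 - 1 = -2/3 ≈ -0.66667)
A(o, c) = c + o
(Y + A(-1*38, P))**2 = (-1277/44 + (-2/3 - 1*38))**2 = (-1277/44 + (-2/3 - 38))**2 = (-1277/44 - 116/3)**2 = (-8935/132)**2 = 79834225/17424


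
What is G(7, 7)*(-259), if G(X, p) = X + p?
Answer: -3626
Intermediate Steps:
G(7, 7)*(-259) = (7 + 7)*(-259) = 14*(-259) = -3626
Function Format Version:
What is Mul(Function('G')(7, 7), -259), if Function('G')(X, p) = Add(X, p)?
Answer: -3626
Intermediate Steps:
Mul(Function('G')(7, 7), -259) = Mul(Add(7, 7), -259) = Mul(14, -259) = -3626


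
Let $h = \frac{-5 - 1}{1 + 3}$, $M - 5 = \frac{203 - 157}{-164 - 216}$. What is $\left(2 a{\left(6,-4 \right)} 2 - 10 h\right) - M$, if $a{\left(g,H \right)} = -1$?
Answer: $\frac{1163}{190} \approx 6.1211$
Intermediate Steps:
$M = \frac{927}{190}$ ($M = 5 + \frac{203 - 157}{-164 - 216} = 5 + \frac{46}{-380} = 5 + 46 \left(- \frac{1}{380}\right) = 5 - \frac{23}{190} = \frac{927}{190} \approx 4.8789$)
$h = - \frac{3}{2}$ ($h = - \frac{6}{4} = \left(-6\right) \frac{1}{4} = - \frac{3}{2} \approx -1.5$)
$\left(2 a{\left(6,-4 \right)} 2 - 10 h\right) - M = \left(2 \left(-1\right) 2 - -15\right) - \frac{927}{190} = \left(\left(-2\right) 2 + 15\right) - \frac{927}{190} = \left(-4 + 15\right) - \frac{927}{190} = 11 - \frac{927}{190} = \frac{1163}{190}$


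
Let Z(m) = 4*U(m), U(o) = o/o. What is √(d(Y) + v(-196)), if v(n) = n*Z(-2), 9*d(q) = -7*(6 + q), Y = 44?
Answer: 23*I*√14/3 ≈ 28.686*I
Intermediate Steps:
d(q) = -14/3 - 7*q/9 (d(q) = (-7*(6 + q))/9 = (-42 - 7*q)/9 = -14/3 - 7*q/9)
U(o) = 1
Z(m) = 4 (Z(m) = 4*1 = 4)
v(n) = 4*n (v(n) = n*4 = 4*n)
√(d(Y) + v(-196)) = √((-14/3 - 7/9*44) + 4*(-196)) = √((-14/3 - 308/9) - 784) = √(-350/9 - 784) = √(-7406/9) = 23*I*√14/3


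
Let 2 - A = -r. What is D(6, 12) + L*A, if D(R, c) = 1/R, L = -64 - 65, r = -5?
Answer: 2323/6 ≈ 387.17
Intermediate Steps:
A = -3 (A = 2 - (-1)*(-5) = 2 - 1*5 = 2 - 5 = -3)
L = -129
D(6, 12) + L*A = 1/6 - 129*(-3) = ⅙ + 387 = 2323/6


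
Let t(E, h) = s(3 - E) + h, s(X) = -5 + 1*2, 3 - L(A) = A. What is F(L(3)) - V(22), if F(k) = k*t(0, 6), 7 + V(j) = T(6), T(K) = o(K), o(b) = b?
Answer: 1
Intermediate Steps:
L(A) = 3 - A
s(X) = -3 (s(X) = -5 + 2 = -3)
T(K) = K
V(j) = -1 (V(j) = -7 + 6 = -1)
t(E, h) = -3 + h
F(k) = 3*k (F(k) = k*(-3 + 6) = k*3 = 3*k)
F(L(3)) - V(22) = 3*(3 - 1*3) - 1*(-1) = 3*(3 - 3) + 1 = 3*0 + 1 = 0 + 1 = 1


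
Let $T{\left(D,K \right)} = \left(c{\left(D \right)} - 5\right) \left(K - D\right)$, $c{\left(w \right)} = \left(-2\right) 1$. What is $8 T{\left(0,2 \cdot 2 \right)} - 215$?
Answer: $-439$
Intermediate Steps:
$c{\left(w \right)} = -2$
$T{\left(D,K \right)} = - 7 K + 7 D$ ($T{\left(D,K \right)} = \left(-2 - 5\right) \left(K - D\right) = - 7 \left(K - D\right) = - 7 K + 7 D$)
$8 T{\left(0,2 \cdot 2 \right)} - 215 = 8 \left(- 7 \cdot 2 \cdot 2 + 7 \cdot 0\right) - 215 = 8 \left(\left(-7\right) 4 + 0\right) - 215 = 8 \left(-28 + 0\right) - 215 = 8 \left(-28\right) - 215 = -224 - 215 = -439$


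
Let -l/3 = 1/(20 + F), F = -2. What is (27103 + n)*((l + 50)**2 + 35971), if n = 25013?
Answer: 6012262451/3 ≈ 2.0041e+9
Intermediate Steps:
l = -1/6 (l = -3/(20 - 2) = -3/18 = -3*1/18 = -1/6 ≈ -0.16667)
(27103 + n)*((l + 50)**2 + 35971) = (27103 + 25013)*((-1/6 + 50)**2 + 35971) = 52116*((299/6)**2 + 35971) = 52116*(89401/36 + 35971) = 52116*(1384357/36) = 6012262451/3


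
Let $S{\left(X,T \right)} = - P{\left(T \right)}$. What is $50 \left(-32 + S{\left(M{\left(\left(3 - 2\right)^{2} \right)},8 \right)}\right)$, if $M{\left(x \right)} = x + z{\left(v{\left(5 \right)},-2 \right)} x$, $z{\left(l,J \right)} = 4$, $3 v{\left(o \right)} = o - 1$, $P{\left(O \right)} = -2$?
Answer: $-1500$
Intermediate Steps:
$v{\left(o \right)} = - \frac{1}{3} + \frac{o}{3}$ ($v{\left(o \right)} = \frac{o - 1}{3} = \frac{-1 + o}{3} = - \frac{1}{3} + \frac{o}{3}$)
$M{\left(x \right)} = 5 x$ ($M{\left(x \right)} = x + 4 x = 5 x$)
$S{\left(X,T \right)} = 2$ ($S{\left(X,T \right)} = \left(-1\right) \left(-2\right) = 2$)
$50 \left(-32 + S{\left(M{\left(\left(3 - 2\right)^{2} \right)},8 \right)}\right) = 50 \left(-32 + 2\right) = 50 \left(-30\right) = -1500$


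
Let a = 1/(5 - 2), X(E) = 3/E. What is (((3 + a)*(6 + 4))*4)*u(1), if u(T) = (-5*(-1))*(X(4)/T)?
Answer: 500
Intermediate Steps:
u(T) = 15/(4*T) (u(T) = (-5*(-1))*((3/4)/T) = 5*((3*(¼))/T) = 5*(3/(4*T)) = 15/(4*T))
a = ⅓ (a = 1/3 = ⅓ ≈ 0.33333)
(((3 + a)*(6 + 4))*4)*u(1) = (((3 + ⅓)*(6 + 4))*4)*((15/4)/1) = (((10/3)*10)*4)*((15/4)*1) = ((100/3)*4)*(15/4) = (400/3)*(15/4) = 500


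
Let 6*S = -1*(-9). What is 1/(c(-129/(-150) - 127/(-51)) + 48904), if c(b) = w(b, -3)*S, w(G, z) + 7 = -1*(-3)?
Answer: 1/48898 ≈ 2.0451e-5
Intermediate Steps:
w(G, z) = -4 (w(G, z) = -7 - 1*(-3) = -7 + 3 = -4)
S = 3/2 (S = (-1*(-9))/6 = (⅙)*9 = 3/2 ≈ 1.5000)
c(b) = -6 (c(b) = -4*3/2 = -6)
1/(c(-129/(-150) - 127/(-51)) + 48904) = 1/(-6 + 48904) = 1/48898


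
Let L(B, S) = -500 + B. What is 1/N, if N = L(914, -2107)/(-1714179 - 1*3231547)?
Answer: -2472863/207 ≈ -11946.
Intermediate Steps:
N = -207/2472863 (N = (-500 + 914)/(-1714179 - 1*3231547) = 414/(-1714179 - 3231547) = 414/(-4945726) = 414*(-1/4945726) = -207/2472863 ≈ -8.3709e-5)
1/N = 1/(-207/2472863) = -2472863/207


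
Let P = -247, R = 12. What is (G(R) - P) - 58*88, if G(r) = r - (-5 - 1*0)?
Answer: -4840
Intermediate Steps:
G(r) = 5 + r (G(r) = r - (-5 + 0) = r - 1*(-5) = r + 5 = 5 + r)
(G(R) - P) - 58*88 = ((5 + 12) - 1*(-247)) - 58*88 = (17 + 247) - 5104 = 264 - 5104 = -4840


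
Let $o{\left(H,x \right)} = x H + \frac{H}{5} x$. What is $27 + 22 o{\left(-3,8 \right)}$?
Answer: $- \frac{3033}{5} \approx -606.6$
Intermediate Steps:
$o{\left(H,x \right)} = \frac{6 H x}{5}$ ($o{\left(H,x \right)} = H x + H \frac{1}{5} x = H x + \frac{H}{5} x = H x + \frac{H x}{5} = \frac{6 H x}{5}$)
$27 + 22 o{\left(-3,8 \right)} = 27 + 22 \cdot \frac{6}{5} \left(-3\right) 8 = 27 + 22 \left(- \frac{144}{5}\right) = 27 - \frac{3168}{5} = - \frac{3033}{5}$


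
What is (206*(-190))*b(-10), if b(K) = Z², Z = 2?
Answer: -156560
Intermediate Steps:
b(K) = 4 (b(K) = 2² = 4)
(206*(-190))*b(-10) = (206*(-190))*4 = -39140*4 = -156560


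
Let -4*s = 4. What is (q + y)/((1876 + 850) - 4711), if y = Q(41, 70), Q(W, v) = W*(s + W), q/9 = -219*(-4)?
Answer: -9524/1985 ≈ -4.7980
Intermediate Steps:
q = 7884 (q = 9*(-219*(-4)) = 9*876 = 7884)
s = -1 (s = -¼*4 = -1)
Q(W, v) = W*(-1 + W)
y = 1640 (y = 41*(-1 + 41) = 41*40 = 1640)
(q + y)/((1876 + 850) - 4711) = (7884 + 1640)/((1876 + 850) - 4711) = 9524/(2726 - 4711) = 9524/(-1985) = 9524*(-1/1985) = -9524/1985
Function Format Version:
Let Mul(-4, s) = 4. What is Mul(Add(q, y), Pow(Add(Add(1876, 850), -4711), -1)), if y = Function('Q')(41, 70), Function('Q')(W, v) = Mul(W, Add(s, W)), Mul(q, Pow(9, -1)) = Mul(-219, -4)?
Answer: Rational(-9524, 1985) ≈ -4.7980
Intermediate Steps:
q = 7884 (q = Mul(9, Mul(-219, -4)) = Mul(9, 876) = 7884)
s = -1 (s = Mul(Rational(-1, 4), 4) = -1)
Function('Q')(W, v) = Mul(W, Add(-1, W))
y = 1640 (y = Mul(41, Add(-1, 41)) = Mul(41, 40) = 1640)
Mul(Add(q, y), Pow(Add(Add(1876, 850), -4711), -1)) = Mul(Add(7884, 1640), Pow(Add(Add(1876, 850), -4711), -1)) = Mul(9524, Pow(Add(2726, -4711), -1)) = Mul(9524, Pow(-1985, -1)) = Mul(9524, Rational(-1, 1985)) = Rational(-9524, 1985)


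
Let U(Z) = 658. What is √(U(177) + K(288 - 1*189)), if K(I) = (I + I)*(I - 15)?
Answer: √17290 ≈ 131.49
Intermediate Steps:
K(I) = 2*I*(-15 + I) (K(I) = (2*I)*(-15 + I) = 2*I*(-15 + I))
√(U(177) + K(288 - 1*189)) = √(658 + 2*(288 - 1*189)*(-15 + (288 - 1*189))) = √(658 + 2*(288 - 189)*(-15 + (288 - 189))) = √(658 + 2*99*(-15 + 99)) = √(658 + 2*99*84) = √(658 + 16632) = √17290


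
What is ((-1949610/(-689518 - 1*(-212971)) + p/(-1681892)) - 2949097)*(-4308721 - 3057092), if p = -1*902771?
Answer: 5803522263353502931456941/267166862308 ≈ 2.1722e+13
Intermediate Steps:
p = -902771
((-1949610/(-689518 - 1*(-212971)) + p/(-1681892)) - 2949097)*(-4308721 - 3057092) = ((-1949610/(-689518 - 1*(-212971)) - 902771/(-1681892)) - 2949097)*(-4308721 - 3057092) = ((-1949610/(-689518 + 212971) - 902771*(-1/1681892)) - 2949097)*(-7365813) = ((-1949610/(-476547) + 902771/1681892) - 2949097)*(-7365813) = ((-1949610*(-1/476547) + 902771/1681892) - 2949097)*(-7365813) = ((649870/158849 + 902771/1681892) - 2949097)*(-7365813) = (1236415424619/267166862308 - 2949097)*(-7365813) = -787899755716511257/267166862308*(-7365813) = 5803522263353502931456941/267166862308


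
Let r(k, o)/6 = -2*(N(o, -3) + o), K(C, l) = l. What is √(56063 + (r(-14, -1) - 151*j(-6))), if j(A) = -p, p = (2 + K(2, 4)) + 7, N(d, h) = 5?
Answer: 3*√6442 ≈ 240.79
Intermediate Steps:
r(k, o) = -60 - 12*o (r(k, o) = 6*(-2*(5 + o)) = 6*(-10 - 2*o) = -60 - 12*o)
p = 13 (p = (2 + 4) + 7 = 6 + 7 = 13)
j(A) = -13 (j(A) = -1*13 = -13)
√(56063 + (r(-14, -1) - 151*j(-6))) = √(56063 + ((-60 - 12*(-1)) - 151*(-13))) = √(56063 + ((-60 + 12) + 1963)) = √(56063 + (-48 + 1963)) = √(56063 + 1915) = √57978 = 3*√6442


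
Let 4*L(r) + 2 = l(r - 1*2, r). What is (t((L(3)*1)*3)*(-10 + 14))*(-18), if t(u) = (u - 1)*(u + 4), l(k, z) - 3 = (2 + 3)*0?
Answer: 171/2 ≈ 85.500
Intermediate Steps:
l(k, z) = 3 (l(k, z) = 3 + (2 + 3)*0 = 3 + 5*0 = 3 + 0 = 3)
L(r) = ¼ (L(r) = -½ + (¼)*3 = -½ + ¾ = ¼)
t(u) = (-1 + u)*(4 + u)
(t((L(3)*1)*3)*(-10 + 14))*(-18) = ((-4 + (((¼)*1)*3)² + 3*(((¼)*1)*3))*(-10 + 14))*(-18) = ((-4 + ((¼)*3)² + 3*((¼)*3))*4)*(-18) = ((-4 + (¾)² + 3*(¾))*4)*(-18) = ((-4 + 9/16 + 9/4)*4)*(-18) = -19/16*4*(-18) = -19/4*(-18) = 171/2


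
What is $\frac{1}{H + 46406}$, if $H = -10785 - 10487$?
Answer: $\frac{1}{25134} \approx 3.9787 \cdot 10^{-5}$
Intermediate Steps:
$H = -21272$
$\frac{1}{H + 46406} = \frac{1}{-21272 + 46406} = \frac{1}{25134}$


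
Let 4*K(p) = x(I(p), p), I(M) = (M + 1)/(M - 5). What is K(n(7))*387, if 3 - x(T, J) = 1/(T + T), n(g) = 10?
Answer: 23607/88 ≈ 268.26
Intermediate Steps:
I(M) = (1 + M)/(-5 + M)
x(T, J) = 3 - 1/(2*T) (x(T, J) = 3 - 1/(T + T) = 3 - 1/(2*T))
K(p) = ¾ - (-5 + p)/(8*(1 + p)) (K(p) = (3 - (-5 + p)/(1 + p)/2)/4 = (3 - (-5 + p)/(2*(1 + p)))/4 = ¾ - (-5 + p)/(8*(1 + p)))
K(n(7))*387 = ((11 + 5*10)/(8*(1 + 10)))*387 = ((⅛)*(11 + 50)/11)*387 = ((⅛)*(1/11)*61)*387 = (61/88)*387 = 23607/88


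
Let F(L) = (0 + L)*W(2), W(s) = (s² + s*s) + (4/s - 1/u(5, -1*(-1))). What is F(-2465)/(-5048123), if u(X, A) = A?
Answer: 22185/5048123 ≈ 0.0043947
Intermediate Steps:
W(s) = -1 + 2*s² + 4/s (W(s) = (s² + s*s) + (4/s - 1/((-1*(-1)))) = (s² + s²) + (4/s - 1/1) = 2*s² + (4/s - 1*1) = 2*s² + (4/s - 1) = 2*s² + (-1 + 4/s) = -1 + 2*s² + 4/s)
F(L) = 9*L (F(L) = (0 + L)*((4 - 1*2 + 2*2³)/2) = L*((4 - 2 + 2*8)/2) = L*((4 - 2 + 16)/2) = L*((½)*18) = L*9 = 9*L)
F(-2465)/(-5048123) = (9*(-2465))/(-5048123) = -22185*(-1/5048123) = 22185/5048123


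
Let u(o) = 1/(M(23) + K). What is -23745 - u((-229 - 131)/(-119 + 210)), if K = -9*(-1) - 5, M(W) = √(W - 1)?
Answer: -71233/3 - √22/6 ≈ -23745.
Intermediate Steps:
M(W) = √(-1 + W)
K = 4 (K = 9 - 5 = 4)
u(o) = 1/(4 + √22) (u(o) = 1/(√(-1 + 23) + 4) = 1/(√22 + 4) = 1/(4 + √22))
-23745 - u((-229 - 131)/(-119 + 210)) = -23745 - (-⅔ + √22/6) = -23745 + (⅔ - √22/6) = -71233/3 - √22/6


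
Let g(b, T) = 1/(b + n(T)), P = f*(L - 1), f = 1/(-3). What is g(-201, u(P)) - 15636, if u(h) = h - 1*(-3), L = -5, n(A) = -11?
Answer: -3314833/212 ≈ -15636.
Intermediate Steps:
f = -⅓ ≈ -0.33333
P = 2 (P = -(-5 - 1)/3 = -⅓*(-6) = 2)
u(h) = 3 + h (u(h) = h + 3 = 3 + h)
g(b, T) = 1/(-11 + b) (g(b, T) = 1/(b - 11) = 1/(-11 + b))
g(-201, u(P)) - 15636 = 1/(-11 - 201) - 15636 = 1/(-212) - 15636 = -1/212 - 15636 = -3314833/212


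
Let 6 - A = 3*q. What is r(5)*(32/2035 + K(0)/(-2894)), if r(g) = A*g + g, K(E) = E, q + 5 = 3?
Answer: 416/407 ≈ 1.0221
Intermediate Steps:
q = -2 (q = -5 + 3 = -2)
A = 12 (A = 6 - 3*(-2) = 6 - 1*(-6) = 6 + 6 = 12)
r(g) = 13*g (r(g) = 12*g + g = 13*g)
r(5)*(32/2035 + K(0)/(-2894)) = (13*5)*(32/2035 + 0/(-2894)) = 65*(32*(1/2035) + 0*(-1/2894)) = 65*(32/2035 + 0) = 65*(32/2035) = 416/407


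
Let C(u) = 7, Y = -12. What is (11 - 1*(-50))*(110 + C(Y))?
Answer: 7137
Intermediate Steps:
(11 - 1*(-50))*(110 + C(Y)) = (11 - 1*(-50))*(110 + 7) = (11 + 50)*117 = 61*117 = 7137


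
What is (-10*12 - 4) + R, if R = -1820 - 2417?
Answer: -4361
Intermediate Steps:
R = -4237
(-10*12 - 4) + R = (-10*12 - 4) - 4237 = (-120 - 4) - 4237 = -124 - 4237 = -4361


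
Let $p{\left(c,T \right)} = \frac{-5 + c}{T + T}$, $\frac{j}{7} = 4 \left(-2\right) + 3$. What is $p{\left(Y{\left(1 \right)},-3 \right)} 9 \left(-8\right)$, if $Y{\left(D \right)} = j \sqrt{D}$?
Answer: $-480$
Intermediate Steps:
$j = -35$ ($j = 7 \left(4 \left(-2\right) + 3\right) = 7 \left(-8 + 3\right) = 7 \left(-5\right) = -35$)
$Y{\left(D \right)} = - 35 \sqrt{D}$
$p{\left(c,T \right)} = \frac{-5 + c}{2 T}$
$p{\left(Y{\left(1 \right)},-3 \right)} 9 \left(-8\right) = \frac{-5 - 35 \sqrt{1}}{2 \left(-3\right)} 9 \left(-8\right) = \frac{1}{2} \left(- \frac{1}{3}\right) \left(-5 - 35\right) 9 \left(-8\right) = \frac{1}{2} \left(- \frac{1}{3}\right) \left(-40\right) 9 \left(-8\right) = \frac{20}{3} \cdot 9 \left(-8\right) = 60 \left(-8\right) = -480$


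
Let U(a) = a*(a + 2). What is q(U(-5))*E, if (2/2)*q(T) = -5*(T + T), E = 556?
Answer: -83400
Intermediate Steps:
U(a) = a*(2 + a)
q(T) = -10*T (q(T) = -5*(T + T) = -10*T)
q(U(-5))*E = -(-50)*(2 - 5)*556 = -(-50)*(-3)*556 = -10*15*556 = -150*556 = -83400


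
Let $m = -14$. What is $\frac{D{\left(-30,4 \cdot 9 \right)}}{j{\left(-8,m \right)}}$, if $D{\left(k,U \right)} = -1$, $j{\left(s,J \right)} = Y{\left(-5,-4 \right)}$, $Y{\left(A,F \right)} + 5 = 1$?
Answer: $\frac{1}{4} \approx 0.25$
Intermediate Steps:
$Y{\left(A,F \right)} = -4$ ($Y{\left(A,F \right)} = -5 + 1 = -4$)
$j{\left(s,J \right)} = -4$
$\frac{D{\left(-30,4 \cdot 9 \right)}}{j{\left(-8,m \right)}} = - \frac{1}{-4} = \left(-1\right) \left(- \frac{1}{4}\right) = \frac{1}{4}$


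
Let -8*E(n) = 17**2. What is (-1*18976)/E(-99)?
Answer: 151808/289 ≈ 525.29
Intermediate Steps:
E(n) = -289/8 (E(n) = -1/8*17**2 = -1/8*289 = -289/8)
(-1*18976)/E(-99) = (-1*18976)/(-289/8) = -18976*(-8/289) = 151808/289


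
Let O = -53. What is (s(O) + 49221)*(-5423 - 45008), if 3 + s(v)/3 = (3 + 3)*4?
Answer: -2485441404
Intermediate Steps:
s(v) = 63 (s(v) = -9 + 3*((3 + 3)*4) = -9 + 3*(6*4) = -9 + 3*24 = -9 + 72 = 63)
(s(O) + 49221)*(-5423 - 45008) = (63 + 49221)*(-5423 - 45008) = 49284*(-50431) = -2485441404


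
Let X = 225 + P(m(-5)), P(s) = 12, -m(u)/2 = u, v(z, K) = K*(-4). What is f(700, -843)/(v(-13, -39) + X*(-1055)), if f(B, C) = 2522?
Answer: -2522/249879 ≈ -0.010093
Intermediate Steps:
v(z, K) = -4*K
m(u) = -2*u
X = 237 (X = 225 + 12 = 237)
f(700, -843)/(v(-13, -39) + X*(-1055)) = 2522/(-4*(-39) + 237*(-1055)) = 2522/(156 - 250035) = 2522/(-249879) = 2522*(-1/249879) = -2522/249879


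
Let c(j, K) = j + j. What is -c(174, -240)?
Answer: -348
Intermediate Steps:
c(j, K) = 2*j
-c(174, -240) = -2*174 = -1*348 = -348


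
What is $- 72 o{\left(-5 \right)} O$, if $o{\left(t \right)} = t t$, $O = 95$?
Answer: $-171000$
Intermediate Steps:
$o{\left(t \right)} = t^{2}$
$- 72 o{\left(-5 \right)} O = - 72 \left(-5\right)^{2} \cdot 95 = \left(-72\right) 25 \cdot 95 = \left(-1800\right) 95 = -171000$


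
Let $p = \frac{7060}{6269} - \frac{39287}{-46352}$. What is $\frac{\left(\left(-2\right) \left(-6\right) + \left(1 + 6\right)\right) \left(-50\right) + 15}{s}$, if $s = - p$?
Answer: $\frac{271692943280}{573535323} \approx 473.72$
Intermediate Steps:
$p = \frac{573535323}{290580688}$ ($p = 7060 \cdot \frac{1}{6269} - - \frac{39287}{46352} = \frac{7060}{6269} + \frac{39287}{46352} = \frac{573535323}{290580688} \approx 1.9738$)
$s = - \frac{573535323}{290580688}$ ($s = \left(-1\right) \frac{573535323}{290580688} = - \frac{573535323}{290580688} \approx -1.9738$)
$\frac{\left(\left(-2\right) \left(-6\right) + \left(1 + 6\right)\right) \left(-50\right) + 15}{s} = \frac{\left(\left(-2\right) \left(-6\right) + \left(1 + 6\right)\right) \left(-50\right) + 15}{- \frac{573535323}{290580688}} = \left(\left(12 + 7\right) \left(-50\right) + 15\right) \left(- \frac{290580688}{573535323}\right) = \left(19 \left(-50\right) + 15\right) \left(- \frac{290580688}{573535323}\right) = \left(-950 + 15\right) \left(- \frac{290580688}{573535323}\right) = \left(-935\right) \left(- \frac{290580688}{573535323}\right) = \frac{271692943280}{573535323}$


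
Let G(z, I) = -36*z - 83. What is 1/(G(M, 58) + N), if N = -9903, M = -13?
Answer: -1/9518 ≈ -0.00010506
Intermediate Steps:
G(z, I) = -83 - 36*z
1/(G(M, 58) + N) = 1/((-83 - 36*(-13)) - 9903) = 1/((-83 + 468) - 9903) = 1/(385 - 9903) = 1/(-9518) = -1/9518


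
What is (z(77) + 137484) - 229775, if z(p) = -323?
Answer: -92614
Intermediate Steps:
(z(77) + 137484) - 229775 = (-323 + 137484) - 229775 = 137161 - 229775 = -92614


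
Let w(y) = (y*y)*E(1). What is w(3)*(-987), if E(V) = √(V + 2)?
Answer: -8883*√3 ≈ -15386.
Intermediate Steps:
E(V) = √(2 + V)
w(y) = √3*y² (w(y) = (y*y)*√(2 + 1) = y²*√3 = √3*y²)
w(3)*(-987) = (√3*3²)*(-987) = (√3*9)*(-987) = (9*√3)*(-987) = -8883*√3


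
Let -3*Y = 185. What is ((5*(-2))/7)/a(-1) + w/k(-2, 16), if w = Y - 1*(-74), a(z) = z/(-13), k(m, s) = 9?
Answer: -3251/189 ≈ -17.201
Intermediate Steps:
Y = -185/3 (Y = -⅓*185 = -185/3 ≈ -61.667)
a(z) = -z/13 (a(z) = z*(-1/13) = -z/13)
w = 37/3 (w = -185/3 - 1*(-74) = -185/3 + 74 = 37/3 ≈ 12.333)
((5*(-2))/7)/a(-1) + w/k(-2, 16) = ((5*(-2))/7)/((-1/13*(-1))) + (37/3)/9 = (-10*⅐)/(1/13) + (37/3)*(⅑) = -10/7*13 + 37/27 = -130/7 + 37/27 = -3251/189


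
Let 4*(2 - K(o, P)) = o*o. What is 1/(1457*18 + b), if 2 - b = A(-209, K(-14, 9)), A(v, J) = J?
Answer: 1/26275 ≈ 3.8059e-5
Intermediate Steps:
K(o, P) = 2 - o²/4 (K(o, P) = 2 - o*o/4 = 2 - o²/4)
b = 49 (b = 2 - (2 - ¼*(-14)²) = 2 - (2 - ¼*196) = 2 - (2 - 49) = 2 - 1*(-47) = 2 + 47 = 49)
1/(1457*18 + b) = 1/(1457*18 + 49) = 1/(26226 + 49) = 1/26275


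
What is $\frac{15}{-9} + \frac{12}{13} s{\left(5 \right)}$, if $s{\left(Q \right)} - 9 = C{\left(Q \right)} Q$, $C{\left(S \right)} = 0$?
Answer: $\frac{259}{39} \approx 6.641$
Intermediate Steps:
$s{\left(Q \right)} = 9$ ($s{\left(Q \right)} = 9 + 0 Q = 9 + 0 = 9$)
$\frac{15}{-9} + \frac{12}{13} s{\left(5 \right)} = \frac{15}{-9} + \frac{12}{13} \cdot 9 = 15 \left(- \frac{1}{9}\right) + 12 \cdot \frac{1}{13} \cdot 9 = - \frac{5}{3} + \frac{12}{13} \cdot 9 = - \frac{5}{3} + \frac{108}{13} = \frac{259}{39}$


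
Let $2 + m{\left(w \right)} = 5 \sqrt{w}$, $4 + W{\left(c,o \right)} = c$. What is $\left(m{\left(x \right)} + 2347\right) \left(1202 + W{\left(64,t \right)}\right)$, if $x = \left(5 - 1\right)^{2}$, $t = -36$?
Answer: $2984630$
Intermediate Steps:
$W{\left(c,o \right)} = -4 + c$
$x = 16$ ($x = 4^{2} = 16$)
$m{\left(w \right)} = -2 + 5 \sqrt{w}$
$\left(m{\left(x \right)} + 2347\right) \left(1202 + W{\left(64,t \right)}\right) = \left(\left(-2 + 5 \sqrt{16}\right) + 2347\right) \left(1202 + \left(-4 + 64\right)\right) = \left(\left(-2 + 5 \cdot 4\right) + 2347\right) \left(1202 + 60\right) = \left(\left(-2 + 20\right) + 2347\right) 1262 = \left(18 + 2347\right) 1262 = 2365 \cdot 1262 = 2984630$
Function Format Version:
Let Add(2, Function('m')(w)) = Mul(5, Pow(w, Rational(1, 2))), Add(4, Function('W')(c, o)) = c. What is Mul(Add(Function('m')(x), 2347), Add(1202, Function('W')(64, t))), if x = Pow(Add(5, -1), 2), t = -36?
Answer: 2984630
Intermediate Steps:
Function('W')(c, o) = Add(-4, c)
x = 16 (x = Pow(4, 2) = 16)
Function('m')(w) = Add(-2, Mul(5, Pow(w, Rational(1, 2))))
Mul(Add(Function('m')(x), 2347), Add(1202, Function('W')(64, t))) = Mul(Add(Add(-2, Mul(5, Pow(16, Rational(1, 2)))), 2347), Add(1202, Add(-4, 64))) = Mul(Add(Add(-2, Mul(5, 4)), 2347), Add(1202, 60)) = Mul(Add(Add(-2, 20), 2347), 1262) = Mul(Add(18, 2347), 1262) = Mul(2365, 1262) = 2984630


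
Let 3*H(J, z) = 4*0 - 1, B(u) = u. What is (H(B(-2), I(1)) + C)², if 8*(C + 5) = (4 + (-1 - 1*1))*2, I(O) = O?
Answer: 841/36 ≈ 23.361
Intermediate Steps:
H(J, z) = -⅓ (H(J, z) = (4*0 - 1)/3 = (0 - 1)/3 = (⅓)*(-1) = -⅓)
C = -9/2 (C = -5 + ((4 + (-1 - 1*1))*2)/8 = -5 + ((4 + (-1 - 1))*2)/8 = -5 + ((4 - 2)*2)/8 = -5 + (2*2)/8 = -5 + (⅛)*4 = -5 + ½ = -9/2 ≈ -4.5000)
(H(B(-2), I(1)) + C)² = (-⅓ - 9/2)² = (-29/6)² = 841/36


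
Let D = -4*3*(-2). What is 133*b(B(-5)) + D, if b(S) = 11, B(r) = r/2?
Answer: 1487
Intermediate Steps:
B(r) = r/2 (B(r) = r*(½) = r/2)
D = 24 (D = -12*(-2) = 24)
133*b(B(-5)) + D = 133*11 + 24 = 1463 + 24 = 1487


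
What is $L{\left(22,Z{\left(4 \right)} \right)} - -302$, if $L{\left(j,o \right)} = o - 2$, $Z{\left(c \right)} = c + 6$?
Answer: $310$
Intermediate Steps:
$Z{\left(c \right)} = 6 + c$
$L{\left(j,o \right)} = -2 + o$ ($L{\left(j,o \right)} = o - 2 = -2 + o$)
$L{\left(22,Z{\left(4 \right)} \right)} - -302 = \left(-2 + \left(6 + 4\right)\right) - -302 = \left(-2 + 10\right) + 302 = 8 + 302 = 310$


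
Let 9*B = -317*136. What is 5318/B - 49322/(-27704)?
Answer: 12506269/18662107 ≈ 0.67014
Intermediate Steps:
B = -43112/9 (B = (-317*136)/9 = (⅑)*(-43112) = -43112/9 ≈ -4790.2)
5318/B - 49322/(-27704) = 5318/(-43112/9) - 49322/(-27704) = 5318*(-9/43112) - 49322*(-1/27704) = -23931/21556 + 24661/13852 = 12506269/18662107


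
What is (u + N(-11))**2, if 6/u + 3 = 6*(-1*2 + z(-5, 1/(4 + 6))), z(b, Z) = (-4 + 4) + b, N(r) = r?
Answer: 27889/225 ≈ 123.95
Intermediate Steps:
z(b, Z) = b (z(b, Z) = 0 + b = b)
u = -2/15 (u = 6/(-3 + 6*(-1*2 - 5)) = 6/(-3 + 6*(-2 - 5)) = 6/(-3 + 6*(-7)) = 6/(-3 - 42) = 6/(-45) = 6*(-1/45) = -2/15 ≈ -0.13333)
(u + N(-11))**2 = (-2/15 - 11)**2 = (-167/15)**2 = 27889/225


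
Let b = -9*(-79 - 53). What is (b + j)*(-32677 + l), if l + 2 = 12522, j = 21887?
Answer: -465122775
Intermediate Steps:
l = 12520 (l = -2 + 12522 = 12520)
b = 1188 (b = -9*(-132) = 1188)
(b + j)*(-32677 + l) = (1188 + 21887)*(-32677 + 12520) = 23075*(-20157) = -465122775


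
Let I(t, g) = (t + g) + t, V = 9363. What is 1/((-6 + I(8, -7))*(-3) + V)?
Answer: 1/9354 ≈ 0.00010691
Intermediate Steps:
I(t, g) = g + 2*t (I(t, g) = (g + t) + t = g + 2*t)
1/((-6 + I(8, -7))*(-3) + V) = 1/((-6 + (-7 + 2*8))*(-3) + 9363) = 1/((-6 + (-7 + 16))*(-3) + 9363) = 1/((-6 + 9)*(-3) + 9363) = 1/(3*(-3) + 9363) = 1/(-9 + 9363) = 1/9354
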